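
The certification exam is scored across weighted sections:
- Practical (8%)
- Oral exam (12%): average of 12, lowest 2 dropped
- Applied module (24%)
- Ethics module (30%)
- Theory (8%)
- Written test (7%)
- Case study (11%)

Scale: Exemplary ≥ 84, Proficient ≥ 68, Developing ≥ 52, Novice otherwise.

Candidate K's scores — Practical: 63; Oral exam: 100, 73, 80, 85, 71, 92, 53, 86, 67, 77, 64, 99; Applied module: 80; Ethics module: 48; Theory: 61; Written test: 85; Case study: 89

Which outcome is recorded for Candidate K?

Proficient

Oral exam: drop 53, 64 → average of remaining 10 = 830/10 = 83
Weighted total:
  Practical 63 × 0.08 = 5.04
  Oral exam 83 × 0.12 = 9.96
  Applied module 80 × 0.24 = 19.2
  Ethics module 48 × 0.3 = 14.4
  Theory 61 × 0.08 = 4.88
  Written test 85 × 0.07 = 5.95
  Case study 89 × 0.11 = 9.79
Sum = 69.22
69.22 is ≥ 68 and < 84 → Proficient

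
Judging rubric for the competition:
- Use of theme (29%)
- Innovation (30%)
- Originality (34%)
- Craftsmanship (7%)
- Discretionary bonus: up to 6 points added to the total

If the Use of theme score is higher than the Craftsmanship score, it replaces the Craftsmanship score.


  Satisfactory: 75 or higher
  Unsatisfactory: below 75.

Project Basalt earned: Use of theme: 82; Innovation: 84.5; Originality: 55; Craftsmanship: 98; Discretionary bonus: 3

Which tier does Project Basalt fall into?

Satisfactory

Use of theme (82) ≤ Craftsmanship (98), so Craftsmanship stays at 98.
Weighted total:
  Use of theme 82 × 0.29 = 23.78
  Innovation 84.5 × 0.3 = 25.35
  Originality 55 × 0.34 = 18.7
  Craftsmanship 98 × 0.07 = 6.86
Sum = 74.69
Discretionary bonus: 74.69 + 3 = 77.69
77.69 ≥ 75 → Satisfactory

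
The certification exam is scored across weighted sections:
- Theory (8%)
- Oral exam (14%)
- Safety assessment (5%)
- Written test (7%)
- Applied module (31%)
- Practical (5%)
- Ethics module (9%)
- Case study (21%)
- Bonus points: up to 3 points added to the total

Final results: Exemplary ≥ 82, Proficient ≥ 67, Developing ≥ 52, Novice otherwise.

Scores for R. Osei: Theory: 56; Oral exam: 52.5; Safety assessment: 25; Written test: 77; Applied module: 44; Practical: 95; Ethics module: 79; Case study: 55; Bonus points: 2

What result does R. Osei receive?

Weighted total:
  Theory 56 × 0.08 = 4.48
  Oral exam 52.5 × 0.14 = 7.35
  Safety assessment 25 × 0.05 = 1.25
  Written test 77 × 0.07 = 5.39
  Applied module 44 × 0.31 = 13.64
  Practical 95 × 0.05 = 4.75
  Ethics module 79 × 0.09 = 7.11
  Case study 55 × 0.21 = 11.55
Sum = 55.52
Bonus points: 55.52 + 2 = 57.52
57.52 is ≥ 52 and < 67 → Developing

Developing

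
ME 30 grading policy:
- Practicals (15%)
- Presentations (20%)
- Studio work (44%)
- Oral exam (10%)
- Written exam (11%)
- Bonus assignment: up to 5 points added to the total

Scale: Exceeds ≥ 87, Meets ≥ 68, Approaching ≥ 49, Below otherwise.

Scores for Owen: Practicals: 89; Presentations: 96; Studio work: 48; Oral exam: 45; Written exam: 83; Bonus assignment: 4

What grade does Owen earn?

Meets

Weighted total:
  Practicals 89 × 0.15 = 13.35
  Presentations 96 × 0.2 = 19.2
  Studio work 48 × 0.44 = 21.12
  Oral exam 45 × 0.1 = 4.5
  Written exam 83 × 0.11 = 9.13
Sum = 67.3
Bonus assignment: 67.3 + 4 = 71.3
71.3 is ≥ 68 and < 87 → Meets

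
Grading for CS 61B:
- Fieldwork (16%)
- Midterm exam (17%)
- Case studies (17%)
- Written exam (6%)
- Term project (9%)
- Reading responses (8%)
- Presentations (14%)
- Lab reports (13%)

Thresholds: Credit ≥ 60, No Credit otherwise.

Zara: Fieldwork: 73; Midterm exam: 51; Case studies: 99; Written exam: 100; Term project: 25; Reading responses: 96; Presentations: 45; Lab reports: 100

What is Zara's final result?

Credit

Weighted total:
  Fieldwork 73 × 0.16 = 11.68
  Midterm exam 51 × 0.17 = 8.67
  Case studies 99 × 0.17 = 16.83
  Written exam 100 × 0.06 = 6
  Term project 25 × 0.09 = 2.25
  Reading responses 96 × 0.08 = 7.68
  Presentations 45 × 0.14 = 6.3
  Lab reports 100 × 0.13 = 13
Sum = 72.41
72.41 ≥ 60 → Credit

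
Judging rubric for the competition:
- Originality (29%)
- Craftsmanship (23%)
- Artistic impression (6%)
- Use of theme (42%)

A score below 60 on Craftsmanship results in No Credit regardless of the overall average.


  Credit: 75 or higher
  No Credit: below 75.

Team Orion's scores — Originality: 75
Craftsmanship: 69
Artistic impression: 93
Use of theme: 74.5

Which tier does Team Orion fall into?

No Credit

Craftsmanship score 69 ≥ 60: minimum met.
Weighted total:
  Originality 75 × 0.29 = 21.75
  Craftsmanship 69 × 0.23 = 15.87
  Artistic impression 93 × 0.06 = 5.58
  Use of theme 74.5 × 0.42 = 31.29
Sum = 74.49
74.49 < 75 → No Credit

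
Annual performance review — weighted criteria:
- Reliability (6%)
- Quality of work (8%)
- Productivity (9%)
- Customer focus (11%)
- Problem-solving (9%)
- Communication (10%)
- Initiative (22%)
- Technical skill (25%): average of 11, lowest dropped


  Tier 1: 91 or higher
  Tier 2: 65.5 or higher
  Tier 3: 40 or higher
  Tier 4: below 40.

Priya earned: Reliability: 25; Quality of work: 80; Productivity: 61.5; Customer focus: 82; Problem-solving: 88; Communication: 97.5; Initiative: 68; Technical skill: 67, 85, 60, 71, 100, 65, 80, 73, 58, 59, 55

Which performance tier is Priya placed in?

Tier 2

Technical skill: drop 55 → average of remaining 10 = 718/10 = 71.8
Weighted total:
  Reliability 25 × 0.06 = 1.5
  Quality of work 80 × 0.08 = 6.4
  Productivity 61.5 × 0.09 = 5.535
  Customer focus 82 × 0.11 = 9.02
  Problem-solving 88 × 0.09 = 7.92
  Communication 97.5 × 0.1 = 9.75
  Initiative 68 × 0.22 = 14.96
  Technical skill 71.8 × 0.25 = 17.95
Sum = 73.035
73.035 is ≥ 65.5 and < 91 → Tier 2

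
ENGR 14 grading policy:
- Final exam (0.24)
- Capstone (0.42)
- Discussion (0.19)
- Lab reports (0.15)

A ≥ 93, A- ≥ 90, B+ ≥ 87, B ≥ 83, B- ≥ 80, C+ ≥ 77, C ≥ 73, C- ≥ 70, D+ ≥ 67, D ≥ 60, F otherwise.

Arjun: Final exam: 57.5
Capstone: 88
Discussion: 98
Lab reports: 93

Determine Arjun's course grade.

B

Weighted total:
  Final exam 57.5 × 0.24 = 13.8
  Capstone 88 × 0.42 = 36.96
  Discussion 98 × 0.19 = 18.62
  Lab reports 93 × 0.15 = 13.95
Sum = 83.33
83.33 is ≥ 83 and < 87 → B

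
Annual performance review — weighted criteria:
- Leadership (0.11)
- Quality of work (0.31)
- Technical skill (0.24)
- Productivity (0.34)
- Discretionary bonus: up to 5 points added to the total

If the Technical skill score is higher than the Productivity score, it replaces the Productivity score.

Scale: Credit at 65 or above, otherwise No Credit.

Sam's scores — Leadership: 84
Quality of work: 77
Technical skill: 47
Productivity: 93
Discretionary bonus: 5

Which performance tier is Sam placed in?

Technical skill (47) ≤ Productivity (93), so Productivity stays at 93.
Weighted total:
  Leadership 84 × 0.11 = 9.24
  Quality of work 77 × 0.31 = 23.87
  Technical skill 47 × 0.24 = 11.28
  Productivity 93 × 0.34 = 31.62
Sum = 76.01
Discretionary bonus: 76.01 + 5 = 81.01
81.01 ≥ 65 → Credit

Credit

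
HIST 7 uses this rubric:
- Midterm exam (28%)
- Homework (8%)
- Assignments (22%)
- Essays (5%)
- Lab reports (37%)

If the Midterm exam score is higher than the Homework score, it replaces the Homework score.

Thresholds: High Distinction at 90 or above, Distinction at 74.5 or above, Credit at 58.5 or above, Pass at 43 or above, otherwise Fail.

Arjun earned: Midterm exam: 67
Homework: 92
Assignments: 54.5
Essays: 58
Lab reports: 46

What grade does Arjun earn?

Midterm exam (67) ≤ Homework (92), so Homework stays at 92.
Weighted total:
  Midterm exam 67 × 0.28 = 18.76
  Homework 92 × 0.08 = 7.36
  Assignments 54.5 × 0.22 = 11.99
  Essays 58 × 0.05 = 2.9
  Lab reports 46 × 0.37 = 17.02
Sum = 58.03
58.03 is ≥ 43 and < 58.5 → Pass

Pass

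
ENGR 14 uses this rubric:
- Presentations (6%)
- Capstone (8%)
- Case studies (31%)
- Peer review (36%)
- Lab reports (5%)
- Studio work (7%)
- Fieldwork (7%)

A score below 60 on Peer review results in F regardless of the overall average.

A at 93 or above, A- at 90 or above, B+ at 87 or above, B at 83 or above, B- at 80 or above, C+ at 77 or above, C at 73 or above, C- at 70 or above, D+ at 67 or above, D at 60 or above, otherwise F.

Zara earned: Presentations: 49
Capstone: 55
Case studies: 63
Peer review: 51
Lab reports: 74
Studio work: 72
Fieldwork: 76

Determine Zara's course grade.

Peer review score 51 < 60: minimum not met.
Weighted total:
  Presentations 49 × 0.06 = 2.94
  Capstone 55 × 0.08 = 4.4
  Case studies 63 × 0.31 = 19.53
  Peer review 51 × 0.36 = 18.36
  Lab reports 74 × 0.05 = 3.7
  Studio work 72 × 0.07 = 5.04
  Fieldwork 76 × 0.07 = 5.32
Sum = 59.29
Because the Peer review minimum was not met, the result is F.

F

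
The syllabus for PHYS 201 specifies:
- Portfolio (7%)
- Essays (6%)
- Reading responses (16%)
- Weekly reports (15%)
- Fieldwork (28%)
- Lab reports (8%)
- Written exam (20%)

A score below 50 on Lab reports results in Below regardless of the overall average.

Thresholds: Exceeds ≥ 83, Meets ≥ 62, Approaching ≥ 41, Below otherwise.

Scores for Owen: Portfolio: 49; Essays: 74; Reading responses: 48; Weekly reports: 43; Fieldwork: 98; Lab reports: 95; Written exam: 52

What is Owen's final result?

Meets

Lab reports score 95 ≥ 50: minimum met.
Weighted total:
  Portfolio 49 × 0.07 = 3.43
  Essays 74 × 0.06 = 4.44
  Reading responses 48 × 0.16 = 7.68
  Weekly reports 43 × 0.15 = 6.45
  Fieldwork 98 × 0.28 = 27.44
  Lab reports 95 × 0.08 = 7.6
  Written exam 52 × 0.2 = 10.4
Sum = 67.44
67.44 is ≥ 62 and < 83 → Meets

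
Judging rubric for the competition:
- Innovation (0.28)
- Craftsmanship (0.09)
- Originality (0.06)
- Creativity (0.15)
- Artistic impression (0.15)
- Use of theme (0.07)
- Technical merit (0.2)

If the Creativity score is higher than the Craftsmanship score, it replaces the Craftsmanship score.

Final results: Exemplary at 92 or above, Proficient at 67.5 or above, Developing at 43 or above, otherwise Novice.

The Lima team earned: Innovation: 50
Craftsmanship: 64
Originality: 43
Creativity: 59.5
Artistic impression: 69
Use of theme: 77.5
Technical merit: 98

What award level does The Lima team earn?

Developing

Creativity (59.5) ≤ Craftsmanship (64), so Craftsmanship stays at 64.
Weighted total:
  Innovation 50 × 0.28 = 14
  Craftsmanship 64 × 0.09 = 5.76
  Originality 43 × 0.06 = 2.58
  Creativity 59.5 × 0.15 = 8.925
  Artistic impression 69 × 0.15 = 10.35
  Use of theme 77.5 × 0.07 = 5.425
  Technical merit 98 × 0.2 = 19.6
Sum = 66.64
66.64 is ≥ 43 and < 67.5 → Developing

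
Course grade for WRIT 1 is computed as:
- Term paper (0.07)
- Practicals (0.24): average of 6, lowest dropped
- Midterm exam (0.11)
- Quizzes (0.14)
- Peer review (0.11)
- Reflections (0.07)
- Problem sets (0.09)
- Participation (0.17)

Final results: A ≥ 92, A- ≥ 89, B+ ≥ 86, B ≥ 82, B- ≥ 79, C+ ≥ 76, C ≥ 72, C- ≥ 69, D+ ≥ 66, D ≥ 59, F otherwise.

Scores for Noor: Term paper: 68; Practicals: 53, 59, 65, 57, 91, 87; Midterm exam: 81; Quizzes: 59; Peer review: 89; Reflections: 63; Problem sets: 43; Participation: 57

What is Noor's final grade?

D+

Practicals: drop 53 → average of remaining 5 = 359/5 = 71.8
Weighted total:
  Term paper 68 × 0.07 = 4.76
  Practicals 71.8 × 0.24 = 17.232
  Midterm exam 81 × 0.11 = 8.91
  Quizzes 59 × 0.14 = 8.26
  Peer review 89 × 0.11 = 9.79
  Reflections 63 × 0.07 = 4.41
  Problem sets 43 × 0.09 = 3.87
  Participation 57 × 0.17 = 9.69
Sum = 66.922
66.922 is ≥ 66 and < 69 → D+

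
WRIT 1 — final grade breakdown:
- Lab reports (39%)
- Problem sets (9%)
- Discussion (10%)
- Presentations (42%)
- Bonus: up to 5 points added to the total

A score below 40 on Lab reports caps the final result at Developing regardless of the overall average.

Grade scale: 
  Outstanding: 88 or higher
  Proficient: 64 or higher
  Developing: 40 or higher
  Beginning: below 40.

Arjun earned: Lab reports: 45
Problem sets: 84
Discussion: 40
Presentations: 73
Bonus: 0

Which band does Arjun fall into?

Developing

Lab reports score 45 ≥ 40: minimum met.
Weighted total:
  Lab reports 45 × 0.39 = 17.55
  Problem sets 84 × 0.09 = 7.56
  Discussion 40 × 0.1 = 4
  Presentations 73 × 0.42 = 30.66
Sum = 59.77
Bonus: 59.77 + 0 = 59.77
59.77 is ≥ 40 and < 64 → Developing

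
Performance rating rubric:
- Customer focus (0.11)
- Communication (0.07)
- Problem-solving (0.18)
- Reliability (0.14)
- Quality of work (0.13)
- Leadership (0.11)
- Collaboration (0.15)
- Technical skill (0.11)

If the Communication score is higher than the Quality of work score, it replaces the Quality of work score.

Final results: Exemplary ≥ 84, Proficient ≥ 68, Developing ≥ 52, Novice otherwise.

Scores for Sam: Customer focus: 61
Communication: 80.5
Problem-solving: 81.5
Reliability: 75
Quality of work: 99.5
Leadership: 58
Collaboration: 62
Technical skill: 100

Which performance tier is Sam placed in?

Communication (80.5) ≤ Quality of work (99.5), so Quality of work stays at 99.5.
Weighted total:
  Customer focus 61 × 0.11 = 6.71
  Communication 80.5 × 0.07 = 5.635
  Problem-solving 81.5 × 0.18 = 14.67
  Reliability 75 × 0.14 = 10.5
  Quality of work 99.5 × 0.13 = 12.935
  Leadership 58 × 0.11 = 6.38
  Collaboration 62 × 0.15 = 9.3
  Technical skill 100 × 0.11 = 11
Sum = 77.13
77.13 is ≥ 68 and < 84 → Proficient

Proficient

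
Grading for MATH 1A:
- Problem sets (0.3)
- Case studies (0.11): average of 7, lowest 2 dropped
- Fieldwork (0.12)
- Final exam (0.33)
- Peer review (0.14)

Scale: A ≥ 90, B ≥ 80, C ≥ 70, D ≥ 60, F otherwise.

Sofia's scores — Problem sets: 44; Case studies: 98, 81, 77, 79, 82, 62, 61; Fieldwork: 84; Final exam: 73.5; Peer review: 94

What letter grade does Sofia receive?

Case studies: drop 61, 62 → average of remaining 5 = 417/5 = 83.4
Weighted total:
  Problem sets 44 × 0.3 = 13.2
  Case studies 83.4 × 0.11 = 9.174
  Fieldwork 84 × 0.12 = 10.08
  Final exam 73.5 × 0.33 = 24.255
  Peer review 94 × 0.14 = 13.16
Sum = 69.869
69.869 is ≥ 60 and < 70 → D

D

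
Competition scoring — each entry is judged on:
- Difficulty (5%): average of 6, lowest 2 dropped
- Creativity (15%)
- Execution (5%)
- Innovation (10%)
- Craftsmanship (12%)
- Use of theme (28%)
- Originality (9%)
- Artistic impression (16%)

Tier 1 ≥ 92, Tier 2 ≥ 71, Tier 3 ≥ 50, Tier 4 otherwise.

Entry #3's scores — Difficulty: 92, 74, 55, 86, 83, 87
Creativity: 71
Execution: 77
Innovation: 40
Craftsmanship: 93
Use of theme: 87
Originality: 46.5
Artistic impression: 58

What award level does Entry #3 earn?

Difficulty: drop 55, 74 → average of remaining 4 = 348/4 = 87
Weighted total:
  Difficulty 87 × 0.05 = 4.35
  Creativity 71 × 0.15 = 10.65
  Execution 77 × 0.05 = 3.85
  Innovation 40 × 0.1 = 4
  Craftsmanship 93 × 0.12 = 11.16
  Use of theme 87 × 0.28 = 24.36
  Originality 46.5 × 0.09 = 4.185
  Artistic impression 58 × 0.16 = 9.28
Sum = 71.835
71.835 is ≥ 71 and < 92 → Tier 2

Tier 2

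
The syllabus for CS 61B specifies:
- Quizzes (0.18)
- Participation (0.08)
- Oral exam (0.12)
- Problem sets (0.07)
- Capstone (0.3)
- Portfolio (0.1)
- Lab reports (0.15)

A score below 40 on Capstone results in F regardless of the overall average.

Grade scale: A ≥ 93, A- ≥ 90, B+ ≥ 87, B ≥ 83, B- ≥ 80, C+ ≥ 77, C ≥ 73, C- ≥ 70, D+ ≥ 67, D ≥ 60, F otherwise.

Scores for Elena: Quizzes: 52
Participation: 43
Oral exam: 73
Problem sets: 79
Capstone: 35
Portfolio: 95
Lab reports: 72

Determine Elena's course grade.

Capstone score 35 < 40: minimum not met.
Weighted total:
  Quizzes 52 × 0.18 = 9.36
  Participation 43 × 0.08 = 3.44
  Oral exam 73 × 0.12 = 8.76
  Problem sets 79 × 0.07 = 5.53
  Capstone 35 × 0.3 = 10.5
  Portfolio 95 × 0.1 = 9.5
  Lab reports 72 × 0.15 = 10.8
Sum = 57.89
Because the Capstone minimum was not met, the result is F.

F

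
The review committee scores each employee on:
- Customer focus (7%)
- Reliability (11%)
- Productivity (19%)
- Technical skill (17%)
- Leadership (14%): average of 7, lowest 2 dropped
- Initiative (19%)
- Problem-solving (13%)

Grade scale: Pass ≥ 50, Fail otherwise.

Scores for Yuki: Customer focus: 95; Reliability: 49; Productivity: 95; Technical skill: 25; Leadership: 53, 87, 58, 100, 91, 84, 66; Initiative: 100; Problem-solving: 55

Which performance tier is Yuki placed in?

Leadership: drop 53, 58 → average of remaining 5 = 428/5 = 85.6
Weighted total:
  Customer focus 95 × 0.07 = 6.65
  Reliability 49 × 0.11 = 5.39
  Productivity 95 × 0.19 = 18.05
  Technical skill 25 × 0.17 = 4.25
  Leadership 85.6 × 0.14 = 11.984
  Initiative 100 × 0.19 = 19
  Problem-solving 55 × 0.13 = 7.15
Sum = 72.474
72.474 ≥ 50 → Pass

Pass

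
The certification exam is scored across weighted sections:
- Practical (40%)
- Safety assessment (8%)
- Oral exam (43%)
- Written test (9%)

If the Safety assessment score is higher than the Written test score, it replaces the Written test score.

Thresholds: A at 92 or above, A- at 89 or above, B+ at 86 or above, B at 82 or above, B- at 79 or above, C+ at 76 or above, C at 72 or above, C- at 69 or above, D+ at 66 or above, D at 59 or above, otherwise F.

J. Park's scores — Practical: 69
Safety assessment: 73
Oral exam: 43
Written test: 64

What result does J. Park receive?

F

Safety assessment (73) > Written test (64), so Written test counts as 73.
Weighted total:
  Practical 69 × 0.4 = 27.6
  Safety assessment 73 × 0.08 = 5.84
  Oral exam 43 × 0.43 = 18.49
  Written test 73 × 0.09 = 6.57
Sum = 58.5
58.5 < 59 → F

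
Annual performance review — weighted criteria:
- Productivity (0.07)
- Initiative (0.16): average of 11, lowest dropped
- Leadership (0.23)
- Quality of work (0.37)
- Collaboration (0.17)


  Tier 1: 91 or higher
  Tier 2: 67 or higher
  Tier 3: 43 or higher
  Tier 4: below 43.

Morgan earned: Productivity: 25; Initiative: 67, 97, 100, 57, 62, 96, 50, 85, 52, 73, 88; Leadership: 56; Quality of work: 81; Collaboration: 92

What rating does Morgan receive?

Tier 2

Initiative: drop 50 → average of remaining 10 = 777/10 = 77.7
Weighted total:
  Productivity 25 × 0.07 = 1.75
  Initiative 77.7 × 0.16 = 12.432
  Leadership 56 × 0.23 = 12.88
  Quality of work 81 × 0.37 = 29.97
  Collaboration 92 × 0.17 = 15.64
Sum = 72.672
72.672 is ≥ 67 and < 91 → Tier 2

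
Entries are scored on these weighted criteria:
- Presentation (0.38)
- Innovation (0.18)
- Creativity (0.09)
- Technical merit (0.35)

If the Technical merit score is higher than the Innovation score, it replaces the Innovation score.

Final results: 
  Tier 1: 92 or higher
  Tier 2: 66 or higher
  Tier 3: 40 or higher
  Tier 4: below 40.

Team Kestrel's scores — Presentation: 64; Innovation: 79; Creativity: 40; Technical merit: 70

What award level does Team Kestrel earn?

Technical merit (70) ≤ Innovation (79), so Innovation stays at 79.
Weighted total:
  Presentation 64 × 0.38 = 24.32
  Innovation 79 × 0.18 = 14.22
  Creativity 40 × 0.09 = 3.6
  Technical merit 70 × 0.35 = 24.5
Sum = 66.64
66.64 is ≥ 66 and < 92 → Tier 2

Tier 2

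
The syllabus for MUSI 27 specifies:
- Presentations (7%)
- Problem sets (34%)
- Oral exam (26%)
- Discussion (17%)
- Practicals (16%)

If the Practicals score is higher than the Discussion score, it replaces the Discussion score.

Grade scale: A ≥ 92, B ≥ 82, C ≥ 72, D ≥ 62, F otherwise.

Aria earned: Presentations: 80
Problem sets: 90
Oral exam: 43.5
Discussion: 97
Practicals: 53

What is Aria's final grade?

Practicals (53) ≤ Discussion (97), so Discussion stays at 97.
Weighted total:
  Presentations 80 × 0.07 = 5.6
  Problem sets 90 × 0.34 = 30.6
  Oral exam 43.5 × 0.26 = 11.31
  Discussion 97 × 0.17 = 16.49
  Practicals 53 × 0.16 = 8.48
Sum = 72.48
72.48 is ≥ 72 and < 82 → C

C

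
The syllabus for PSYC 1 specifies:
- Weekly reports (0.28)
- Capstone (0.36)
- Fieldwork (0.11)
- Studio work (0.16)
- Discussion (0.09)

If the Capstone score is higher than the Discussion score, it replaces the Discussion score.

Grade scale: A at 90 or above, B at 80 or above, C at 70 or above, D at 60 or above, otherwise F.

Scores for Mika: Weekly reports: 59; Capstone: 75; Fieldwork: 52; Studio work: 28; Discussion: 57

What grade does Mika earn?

Capstone (75) > Discussion (57), so Discussion counts as 75.
Weighted total:
  Weekly reports 59 × 0.28 = 16.52
  Capstone 75 × 0.36 = 27
  Fieldwork 52 × 0.11 = 5.72
  Studio work 28 × 0.16 = 4.48
  Discussion 75 × 0.09 = 6.75
Sum = 60.47
60.47 is ≥ 60 and < 70 → D

D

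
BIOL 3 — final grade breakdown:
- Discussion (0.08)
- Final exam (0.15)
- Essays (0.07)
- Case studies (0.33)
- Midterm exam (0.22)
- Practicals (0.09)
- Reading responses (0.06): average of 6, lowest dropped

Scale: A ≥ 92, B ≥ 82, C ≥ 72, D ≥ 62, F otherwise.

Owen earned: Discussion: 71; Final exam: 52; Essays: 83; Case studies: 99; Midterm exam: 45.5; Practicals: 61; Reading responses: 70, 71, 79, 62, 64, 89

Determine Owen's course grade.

Reading responses: drop 62 → average of remaining 5 = 373/5 = 74.6
Weighted total:
  Discussion 71 × 0.08 = 5.68
  Final exam 52 × 0.15 = 7.8
  Essays 83 × 0.07 = 5.81
  Case studies 99 × 0.33 = 32.67
  Midterm exam 45.5 × 0.22 = 10.01
  Practicals 61 × 0.09 = 5.49
  Reading responses 74.6 × 0.06 = 4.476
Sum = 71.936
71.936 is ≥ 62 and < 72 → D

D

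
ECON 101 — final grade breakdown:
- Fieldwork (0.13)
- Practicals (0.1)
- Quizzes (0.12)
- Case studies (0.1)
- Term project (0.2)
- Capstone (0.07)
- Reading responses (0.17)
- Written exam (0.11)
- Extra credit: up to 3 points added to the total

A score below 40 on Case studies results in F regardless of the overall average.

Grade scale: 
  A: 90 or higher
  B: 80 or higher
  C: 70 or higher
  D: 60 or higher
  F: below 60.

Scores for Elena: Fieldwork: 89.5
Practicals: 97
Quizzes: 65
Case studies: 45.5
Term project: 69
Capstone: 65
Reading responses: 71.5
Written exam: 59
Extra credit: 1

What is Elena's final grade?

C

Case studies score 45.5 ≥ 40: minimum met.
Weighted total:
  Fieldwork 89.5 × 0.13 = 11.635
  Practicals 97 × 0.1 = 9.7
  Quizzes 65 × 0.12 = 7.8
  Case studies 45.5 × 0.1 = 4.55
  Term project 69 × 0.2 = 13.8
  Capstone 65 × 0.07 = 4.55
  Reading responses 71.5 × 0.17 = 12.155
  Written exam 59 × 0.11 = 6.49
Sum = 70.68
Extra credit: 70.68 + 1 = 71.68
71.68 is ≥ 70 and < 80 → C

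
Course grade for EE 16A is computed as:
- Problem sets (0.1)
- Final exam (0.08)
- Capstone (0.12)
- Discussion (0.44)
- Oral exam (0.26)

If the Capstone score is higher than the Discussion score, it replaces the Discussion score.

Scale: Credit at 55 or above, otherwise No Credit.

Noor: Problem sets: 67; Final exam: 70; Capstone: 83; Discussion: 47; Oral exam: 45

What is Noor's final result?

Credit

Capstone (83) > Discussion (47), so Discussion counts as 83.
Weighted total:
  Problem sets 67 × 0.1 = 6.7
  Final exam 70 × 0.08 = 5.6
  Capstone 83 × 0.12 = 9.96
  Discussion 83 × 0.44 = 36.52
  Oral exam 45 × 0.26 = 11.7
Sum = 70.48
70.48 ≥ 55 → Credit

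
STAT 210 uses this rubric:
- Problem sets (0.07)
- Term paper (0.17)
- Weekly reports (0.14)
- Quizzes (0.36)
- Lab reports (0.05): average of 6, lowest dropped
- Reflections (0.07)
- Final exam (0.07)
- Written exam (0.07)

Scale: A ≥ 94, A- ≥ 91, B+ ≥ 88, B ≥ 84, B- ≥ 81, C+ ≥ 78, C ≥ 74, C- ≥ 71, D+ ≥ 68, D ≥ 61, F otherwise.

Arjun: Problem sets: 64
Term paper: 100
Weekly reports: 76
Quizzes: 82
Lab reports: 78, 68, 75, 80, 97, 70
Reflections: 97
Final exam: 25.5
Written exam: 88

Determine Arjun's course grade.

C+

Lab reports: drop 68 → average of remaining 5 = 400/5 = 80
Weighted total:
  Problem sets 64 × 0.07 = 4.48
  Term paper 100 × 0.17 = 17
  Weekly reports 76 × 0.14 = 10.64
  Quizzes 82 × 0.36 = 29.52
  Lab reports 80 × 0.05 = 4
  Reflections 97 × 0.07 = 6.79
  Final exam 25.5 × 0.07 = 1.785
  Written exam 88 × 0.07 = 6.16
Sum = 80.375
80.375 is ≥ 78 and < 81 → C+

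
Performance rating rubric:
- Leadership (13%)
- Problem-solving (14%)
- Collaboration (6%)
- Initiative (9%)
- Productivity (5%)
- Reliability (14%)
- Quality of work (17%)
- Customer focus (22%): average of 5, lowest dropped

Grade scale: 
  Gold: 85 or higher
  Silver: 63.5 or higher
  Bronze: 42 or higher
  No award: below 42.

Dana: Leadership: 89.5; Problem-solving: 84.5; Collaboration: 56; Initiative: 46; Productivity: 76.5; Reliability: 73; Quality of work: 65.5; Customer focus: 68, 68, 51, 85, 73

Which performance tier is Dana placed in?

Customer focus: drop 51 → average of remaining 4 = 294/4 = 73.5
Weighted total:
  Leadership 89.5 × 0.13 = 11.635
  Problem-solving 84.5 × 0.14 = 11.83
  Collaboration 56 × 0.06 = 3.36
  Initiative 46 × 0.09 = 4.14
  Productivity 76.5 × 0.05 = 3.825
  Reliability 73 × 0.14 = 10.22
  Quality of work 65.5 × 0.17 = 11.135
  Customer focus 73.5 × 0.22 = 16.17
Sum = 72.315
72.315 is ≥ 63.5 and < 85 → Silver

Silver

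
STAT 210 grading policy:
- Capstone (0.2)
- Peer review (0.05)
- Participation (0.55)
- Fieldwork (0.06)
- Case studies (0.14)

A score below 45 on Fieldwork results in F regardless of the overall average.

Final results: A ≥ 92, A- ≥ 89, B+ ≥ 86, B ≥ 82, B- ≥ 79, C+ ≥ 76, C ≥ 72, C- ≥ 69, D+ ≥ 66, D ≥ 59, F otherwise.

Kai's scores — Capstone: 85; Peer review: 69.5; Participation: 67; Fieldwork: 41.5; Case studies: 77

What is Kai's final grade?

Fieldwork score 41.5 < 45: minimum not met.
Weighted total:
  Capstone 85 × 0.2 = 17
  Peer review 69.5 × 0.05 = 3.475
  Participation 67 × 0.55 = 36.85
  Fieldwork 41.5 × 0.06 = 2.49
  Case studies 77 × 0.14 = 10.78
Sum = 70.595
Because the Fieldwork minimum was not met, the result is F.

F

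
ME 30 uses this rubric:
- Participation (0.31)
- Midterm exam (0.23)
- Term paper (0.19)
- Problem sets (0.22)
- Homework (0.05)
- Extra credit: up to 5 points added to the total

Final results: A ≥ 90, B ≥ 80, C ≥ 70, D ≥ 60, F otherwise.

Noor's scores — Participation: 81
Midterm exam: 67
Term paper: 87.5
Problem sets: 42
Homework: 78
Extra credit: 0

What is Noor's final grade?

Weighted total:
  Participation 81 × 0.31 = 25.11
  Midterm exam 67 × 0.23 = 15.41
  Term paper 87.5 × 0.19 = 16.625
  Problem sets 42 × 0.22 = 9.24
  Homework 78 × 0.05 = 3.9
Sum = 70.285
Extra credit: 70.285 + 0 = 70.285
70.285 is ≥ 70 and < 80 → C

C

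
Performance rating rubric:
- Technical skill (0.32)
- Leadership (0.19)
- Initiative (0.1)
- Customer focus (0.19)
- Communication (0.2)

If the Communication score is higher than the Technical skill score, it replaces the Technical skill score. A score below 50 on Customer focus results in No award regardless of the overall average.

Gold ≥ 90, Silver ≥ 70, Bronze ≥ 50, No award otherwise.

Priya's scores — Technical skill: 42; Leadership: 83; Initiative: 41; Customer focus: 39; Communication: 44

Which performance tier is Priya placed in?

Communication (44) > Technical skill (42), so Technical skill counts as 44.
Customer focus score 39 < 50: minimum not met.
Weighted total:
  Technical skill 44 × 0.32 = 14.08
  Leadership 83 × 0.19 = 15.77
  Initiative 41 × 0.1 = 4.1
  Customer focus 39 × 0.19 = 7.41
  Communication 44 × 0.2 = 8.8
Sum = 50.16
Because the Customer focus minimum was not met, the result is No award.

No award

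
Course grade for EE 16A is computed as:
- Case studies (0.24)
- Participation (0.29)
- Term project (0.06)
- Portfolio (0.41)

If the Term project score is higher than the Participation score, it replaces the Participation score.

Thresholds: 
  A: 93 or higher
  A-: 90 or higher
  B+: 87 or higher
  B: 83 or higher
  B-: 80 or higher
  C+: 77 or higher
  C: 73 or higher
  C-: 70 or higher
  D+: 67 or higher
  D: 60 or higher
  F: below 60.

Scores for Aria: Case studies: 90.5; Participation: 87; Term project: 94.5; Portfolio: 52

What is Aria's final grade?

C

Term project (94.5) > Participation (87), so Participation counts as 94.5.
Weighted total:
  Case studies 90.5 × 0.24 = 21.72
  Participation 94.5 × 0.29 = 27.405
  Term project 94.5 × 0.06 = 5.67
  Portfolio 52 × 0.41 = 21.32
Sum = 76.115
76.115 is ≥ 73 and < 77 → C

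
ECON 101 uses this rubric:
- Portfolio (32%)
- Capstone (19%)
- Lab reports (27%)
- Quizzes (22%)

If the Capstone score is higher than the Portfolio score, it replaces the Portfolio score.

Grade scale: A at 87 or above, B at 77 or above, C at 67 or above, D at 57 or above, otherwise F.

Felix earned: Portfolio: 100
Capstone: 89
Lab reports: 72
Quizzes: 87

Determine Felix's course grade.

Capstone (89) ≤ Portfolio (100), so Portfolio stays at 100.
Weighted total:
  Portfolio 100 × 0.32 = 32
  Capstone 89 × 0.19 = 16.91
  Lab reports 72 × 0.27 = 19.44
  Quizzes 87 × 0.22 = 19.14
Sum = 87.49
87.49 ≥ 87 → A

A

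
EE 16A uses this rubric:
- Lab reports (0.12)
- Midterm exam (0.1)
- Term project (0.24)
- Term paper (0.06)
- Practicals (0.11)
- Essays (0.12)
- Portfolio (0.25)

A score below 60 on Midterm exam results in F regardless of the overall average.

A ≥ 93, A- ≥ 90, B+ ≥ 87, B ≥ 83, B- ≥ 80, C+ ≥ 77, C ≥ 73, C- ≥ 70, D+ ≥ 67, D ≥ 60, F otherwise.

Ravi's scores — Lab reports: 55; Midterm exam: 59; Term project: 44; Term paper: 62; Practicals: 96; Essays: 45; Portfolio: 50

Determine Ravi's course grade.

F

Midterm exam score 59 < 60: minimum not met.
Weighted total:
  Lab reports 55 × 0.12 = 6.6
  Midterm exam 59 × 0.1 = 5.9
  Term project 44 × 0.24 = 10.56
  Term paper 62 × 0.06 = 3.72
  Practicals 96 × 0.11 = 10.56
  Essays 45 × 0.12 = 5.4
  Portfolio 50 × 0.25 = 12.5
Sum = 55.24
Because the Midterm exam minimum was not met, the result is F.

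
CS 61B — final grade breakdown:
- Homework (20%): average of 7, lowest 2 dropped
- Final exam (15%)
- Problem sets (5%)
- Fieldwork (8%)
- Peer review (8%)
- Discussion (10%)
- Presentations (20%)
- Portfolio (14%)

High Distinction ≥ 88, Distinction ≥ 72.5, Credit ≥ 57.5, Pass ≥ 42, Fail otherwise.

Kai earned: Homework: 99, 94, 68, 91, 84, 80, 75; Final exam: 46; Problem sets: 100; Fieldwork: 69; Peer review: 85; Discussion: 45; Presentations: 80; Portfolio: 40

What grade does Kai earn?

Homework: drop 68, 75 → average of remaining 5 = 448/5 = 89.6
Weighted total:
  Homework 89.6 × 0.2 = 17.92
  Final exam 46 × 0.15 = 6.9
  Problem sets 100 × 0.05 = 5
  Fieldwork 69 × 0.08 = 5.52
  Peer review 85 × 0.08 = 6.8
  Discussion 45 × 0.1 = 4.5
  Presentations 80 × 0.2 = 16
  Portfolio 40 × 0.14 = 5.6
Sum = 68.24
68.24 is ≥ 57.5 and < 72.5 → Credit

Credit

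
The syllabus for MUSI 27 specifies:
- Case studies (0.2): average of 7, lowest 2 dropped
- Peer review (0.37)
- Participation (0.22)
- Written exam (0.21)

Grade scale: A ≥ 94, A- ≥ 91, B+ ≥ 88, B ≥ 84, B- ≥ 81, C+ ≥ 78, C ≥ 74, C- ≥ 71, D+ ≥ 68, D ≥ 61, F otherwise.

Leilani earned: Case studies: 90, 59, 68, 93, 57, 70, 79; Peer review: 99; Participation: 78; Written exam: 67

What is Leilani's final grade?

B-

Case studies: drop 57, 59 → average of remaining 5 = 400/5 = 80
Weighted total:
  Case studies 80 × 0.2 = 16
  Peer review 99 × 0.37 = 36.63
  Participation 78 × 0.22 = 17.16
  Written exam 67 × 0.21 = 14.07
Sum = 83.86
83.86 is ≥ 81 and < 84 → B-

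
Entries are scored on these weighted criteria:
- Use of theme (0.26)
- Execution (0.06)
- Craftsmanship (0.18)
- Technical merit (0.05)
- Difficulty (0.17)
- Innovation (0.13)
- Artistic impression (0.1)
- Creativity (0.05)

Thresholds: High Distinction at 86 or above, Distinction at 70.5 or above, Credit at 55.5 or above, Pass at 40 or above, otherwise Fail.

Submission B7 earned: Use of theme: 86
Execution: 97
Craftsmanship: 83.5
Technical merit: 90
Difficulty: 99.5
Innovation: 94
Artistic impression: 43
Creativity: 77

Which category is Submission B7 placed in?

Distinction

Weighted total:
  Use of theme 86 × 0.26 = 22.36
  Execution 97 × 0.06 = 5.82
  Craftsmanship 83.5 × 0.18 = 15.03
  Technical merit 90 × 0.05 = 4.5
  Difficulty 99.5 × 0.17 = 16.915
  Innovation 94 × 0.13 = 12.22
  Artistic impression 43 × 0.1 = 4.3
  Creativity 77 × 0.05 = 3.85
Sum = 84.995
84.995 is ≥ 70.5 and < 86 → Distinction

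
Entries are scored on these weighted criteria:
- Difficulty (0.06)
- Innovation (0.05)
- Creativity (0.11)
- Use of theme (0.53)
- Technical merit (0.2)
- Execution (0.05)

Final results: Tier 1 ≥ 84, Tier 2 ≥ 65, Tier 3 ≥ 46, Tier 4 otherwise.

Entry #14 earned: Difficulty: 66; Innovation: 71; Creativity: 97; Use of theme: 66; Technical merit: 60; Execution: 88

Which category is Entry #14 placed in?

Tier 2

Weighted total:
  Difficulty 66 × 0.06 = 3.96
  Innovation 71 × 0.05 = 3.55
  Creativity 97 × 0.11 = 10.67
  Use of theme 66 × 0.53 = 34.98
  Technical merit 60 × 0.2 = 12
  Execution 88 × 0.05 = 4.4
Sum = 69.56
69.56 is ≥ 65 and < 84 → Tier 2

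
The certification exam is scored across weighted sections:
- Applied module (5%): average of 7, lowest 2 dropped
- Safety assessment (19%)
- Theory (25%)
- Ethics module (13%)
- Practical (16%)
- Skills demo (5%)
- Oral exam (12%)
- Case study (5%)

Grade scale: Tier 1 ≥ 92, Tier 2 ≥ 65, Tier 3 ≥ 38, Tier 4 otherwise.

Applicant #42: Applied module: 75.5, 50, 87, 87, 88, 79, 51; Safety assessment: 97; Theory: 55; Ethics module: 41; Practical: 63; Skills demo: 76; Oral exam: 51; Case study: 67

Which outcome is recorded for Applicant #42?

Applied module: drop 50, 51 → average of remaining 5 = 416.5/5 = 83.3
Weighted total:
  Applied module 83.3 × 0.05 = 4.165
  Safety assessment 97 × 0.19 = 18.43
  Theory 55 × 0.25 = 13.75
  Ethics module 41 × 0.13 = 5.33
  Practical 63 × 0.16 = 10.08
  Skills demo 76 × 0.05 = 3.8
  Oral exam 51 × 0.12 = 6.12
  Case study 67 × 0.05 = 3.35
Sum = 65.025
65.025 is ≥ 65 and < 92 → Tier 2

Tier 2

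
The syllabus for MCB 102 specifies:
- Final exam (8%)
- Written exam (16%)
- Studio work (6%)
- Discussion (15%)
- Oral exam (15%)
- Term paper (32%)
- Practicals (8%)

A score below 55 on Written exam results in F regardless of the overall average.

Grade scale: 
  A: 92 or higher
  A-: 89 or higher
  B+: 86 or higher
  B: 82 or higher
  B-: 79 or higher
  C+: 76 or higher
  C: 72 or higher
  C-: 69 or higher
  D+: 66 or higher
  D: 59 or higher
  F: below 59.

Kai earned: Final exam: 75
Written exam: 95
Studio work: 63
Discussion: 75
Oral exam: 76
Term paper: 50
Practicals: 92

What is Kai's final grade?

Written exam score 95 ≥ 55: minimum met.
Weighted total:
  Final exam 75 × 0.08 = 6
  Written exam 95 × 0.16 = 15.2
  Studio work 63 × 0.06 = 3.78
  Discussion 75 × 0.15 = 11.25
  Oral exam 76 × 0.15 = 11.4
  Term paper 50 × 0.32 = 16
  Practicals 92 × 0.08 = 7.36
Sum = 70.99
70.99 is ≥ 69 and < 72 → C-

C-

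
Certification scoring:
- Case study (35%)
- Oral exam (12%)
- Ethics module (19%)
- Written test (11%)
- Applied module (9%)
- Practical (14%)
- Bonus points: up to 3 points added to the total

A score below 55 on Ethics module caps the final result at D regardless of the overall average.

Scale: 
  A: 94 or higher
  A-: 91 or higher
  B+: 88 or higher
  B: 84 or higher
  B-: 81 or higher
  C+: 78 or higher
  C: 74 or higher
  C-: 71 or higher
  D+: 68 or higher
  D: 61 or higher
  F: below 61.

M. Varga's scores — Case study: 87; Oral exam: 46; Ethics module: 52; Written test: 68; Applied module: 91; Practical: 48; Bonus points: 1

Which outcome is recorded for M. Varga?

D

Ethics module score 52 < 55: minimum not met.
Weighted total:
  Case study 87 × 0.35 = 30.45
  Oral exam 46 × 0.12 = 5.52
  Ethics module 52 × 0.19 = 9.88
  Written test 68 × 0.11 = 7.48
  Applied module 91 × 0.09 = 8.19
  Practical 48 × 0.14 = 6.72
Sum = 68.24
Bonus points: 68.24 + 1 = 69.24
69.24 would be D+; cap at D applies → D.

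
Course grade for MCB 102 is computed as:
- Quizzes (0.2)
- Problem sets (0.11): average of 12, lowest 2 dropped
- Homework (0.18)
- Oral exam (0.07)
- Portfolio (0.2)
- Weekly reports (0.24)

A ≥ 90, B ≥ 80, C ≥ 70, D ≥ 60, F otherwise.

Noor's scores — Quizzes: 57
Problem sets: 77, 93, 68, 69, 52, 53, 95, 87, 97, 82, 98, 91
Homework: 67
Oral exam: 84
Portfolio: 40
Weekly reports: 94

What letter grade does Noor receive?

D

Problem sets: drop 52, 53 → average of remaining 10 = 857/10 = 85.7
Weighted total:
  Quizzes 57 × 0.2 = 11.4
  Problem sets 85.7 × 0.11 = 9.427
  Homework 67 × 0.18 = 12.06
  Oral exam 84 × 0.07 = 5.88
  Portfolio 40 × 0.2 = 8
  Weekly reports 94 × 0.24 = 22.56
Sum = 69.327
69.327 is ≥ 60 and < 70 → D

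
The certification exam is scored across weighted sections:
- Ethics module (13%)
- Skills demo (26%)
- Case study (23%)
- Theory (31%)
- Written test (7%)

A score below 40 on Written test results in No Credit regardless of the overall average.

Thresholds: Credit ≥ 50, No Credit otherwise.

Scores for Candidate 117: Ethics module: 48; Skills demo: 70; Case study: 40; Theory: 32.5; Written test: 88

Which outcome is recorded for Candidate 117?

No Credit

Written test score 88 ≥ 40: minimum met.
Weighted total:
  Ethics module 48 × 0.13 = 6.24
  Skills demo 70 × 0.26 = 18.2
  Case study 40 × 0.23 = 9.2
  Theory 32.5 × 0.31 = 10.075
  Written test 88 × 0.07 = 6.16
Sum = 49.875
49.875 < 50 → No Credit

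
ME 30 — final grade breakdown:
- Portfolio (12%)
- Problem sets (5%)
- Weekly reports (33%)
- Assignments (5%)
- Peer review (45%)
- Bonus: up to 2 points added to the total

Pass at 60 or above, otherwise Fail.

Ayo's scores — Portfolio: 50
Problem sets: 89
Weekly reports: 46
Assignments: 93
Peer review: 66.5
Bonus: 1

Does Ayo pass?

Pass

Weighted total:
  Portfolio 50 × 0.12 = 6
  Problem sets 89 × 0.05 = 4.45
  Weekly reports 46 × 0.33 = 15.18
  Assignments 93 × 0.05 = 4.65
  Peer review 66.5 × 0.45 = 29.925
Sum = 60.205
Bonus: 60.205 + 1 = 61.205
61.205 ≥ 60 → Pass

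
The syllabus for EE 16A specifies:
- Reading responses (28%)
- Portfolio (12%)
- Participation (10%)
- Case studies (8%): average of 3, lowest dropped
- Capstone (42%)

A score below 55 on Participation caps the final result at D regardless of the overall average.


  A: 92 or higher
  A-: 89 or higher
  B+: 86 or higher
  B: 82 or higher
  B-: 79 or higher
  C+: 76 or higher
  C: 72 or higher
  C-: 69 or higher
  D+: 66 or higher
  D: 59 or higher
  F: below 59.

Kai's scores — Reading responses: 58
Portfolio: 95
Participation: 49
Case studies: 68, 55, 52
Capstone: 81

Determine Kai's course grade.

D

Case studies: drop 52 → average of remaining 2 = 123/2 = 61.5
Participation score 49 < 55: minimum not met.
Weighted total:
  Reading responses 58 × 0.28 = 16.24
  Portfolio 95 × 0.12 = 11.4
  Participation 49 × 0.1 = 4.9
  Case studies 61.5 × 0.08 = 4.92
  Capstone 81 × 0.42 = 34.02
Sum = 71.48
71.48 would be C-; cap at D applies → D.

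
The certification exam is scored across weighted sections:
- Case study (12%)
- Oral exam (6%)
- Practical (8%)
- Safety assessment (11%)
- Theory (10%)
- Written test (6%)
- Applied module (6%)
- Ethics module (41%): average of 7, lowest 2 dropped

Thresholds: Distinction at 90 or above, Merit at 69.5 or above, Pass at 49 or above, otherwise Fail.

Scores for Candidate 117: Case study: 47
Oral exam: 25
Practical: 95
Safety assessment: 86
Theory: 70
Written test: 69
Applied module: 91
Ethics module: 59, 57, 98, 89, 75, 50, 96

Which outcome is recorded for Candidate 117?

Ethics module: drop 50, 57 → average of remaining 5 = 417/5 = 83.4
Weighted total:
  Case study 47 × 0.12 = 5.64
  Oral exam 25 × 0.06 = 1.5
  Practical 95 × 0.08 = 7.6
  Safety assessment 86 × 0.11 = 9.46
  Theory 70 × 0.1 = 7
  Written test 69 × 0.06 = 4.14
  Applied module 91 × 0.06 = 5.46
  Ethics module 83.4 × 0.41 = 34.194
Sum = 74.994
74.994 is ≥ 69.5 and < 90 → Merit

Merit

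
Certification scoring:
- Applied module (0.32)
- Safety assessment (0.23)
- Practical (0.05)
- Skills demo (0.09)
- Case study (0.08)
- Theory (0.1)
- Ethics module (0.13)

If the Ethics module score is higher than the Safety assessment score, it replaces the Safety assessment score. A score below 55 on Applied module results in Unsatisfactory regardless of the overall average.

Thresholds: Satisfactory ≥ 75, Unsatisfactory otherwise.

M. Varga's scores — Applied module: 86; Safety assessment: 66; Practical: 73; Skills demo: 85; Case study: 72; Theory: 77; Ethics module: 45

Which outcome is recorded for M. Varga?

Ethics module (45) ≤ Safety assessment (66), so Safety assessment stays at 66.
Applied module score 86 ≥ 55: minimum met.
Weighted total:
  Applied module 86 × 0.32 = 27.52
  Safety assessment 66 × 0.23 = 15.18
  Practical 73 × 0.05 = 3.65
  Skills demo 85 × 0.09 = 7.65
  Case study 72 × 0.08 = 5.76
  Theory 77 × 0.1 = 7.7
  Ethics module 45 × 0.13 = 5.85
Sum = 73.31
73.31 < 75 → Unsatisfactory

Unsatisfactory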